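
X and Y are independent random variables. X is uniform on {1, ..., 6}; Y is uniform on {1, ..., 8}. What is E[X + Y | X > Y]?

P(X > Y) = 5/16.
Summing (X+Y)·P(x,y) over outcomes with X > Y gives 35/16.
E[X + Y | X > Y] = (35/16) / (5/16) = 7.

7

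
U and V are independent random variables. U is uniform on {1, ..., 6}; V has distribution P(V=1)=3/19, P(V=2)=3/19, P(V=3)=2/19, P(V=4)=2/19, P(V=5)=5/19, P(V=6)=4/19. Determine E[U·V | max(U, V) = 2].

P(max(U, V) = 2) = 3/38.
Summing UV·P(x,y) over outcomes with max(U, V) = 2 gives 4/19.
E[U·V | max(U, V) = 2] = (4/19) / (3/38) = 8/3.

8/3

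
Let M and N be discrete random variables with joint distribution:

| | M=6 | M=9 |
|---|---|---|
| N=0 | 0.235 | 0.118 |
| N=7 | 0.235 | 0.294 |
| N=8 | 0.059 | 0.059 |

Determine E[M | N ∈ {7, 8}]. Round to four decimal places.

P(N ∈ {7, 8}) = 0.647.
Σ M·P over the event = 6·(0.235) + 6·(0.059) + 9·(0.294) + 9·(0.059) = 4.941.
E[M | N ∈ {7, 8}] = (4.941) / (0.647) = 7.6368.

7.6368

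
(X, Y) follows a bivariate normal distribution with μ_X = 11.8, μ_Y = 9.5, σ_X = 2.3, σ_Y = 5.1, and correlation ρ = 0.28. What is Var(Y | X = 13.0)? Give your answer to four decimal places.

The conditional variance in a bivariate normal is σ_Y²(1 − ρ²), independent of x.
Var(Y | X=13.0) = (5.1)²·(1 − (0.28)²) = 26.01·0.9216 = 23.9708.

23.9708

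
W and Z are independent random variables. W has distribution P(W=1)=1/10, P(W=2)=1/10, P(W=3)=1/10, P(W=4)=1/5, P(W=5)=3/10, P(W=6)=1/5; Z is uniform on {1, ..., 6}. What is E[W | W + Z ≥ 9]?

P(W + Z ≥ 9) = 11/30.
Summing W·P(x,y) over outcomes with W + Z ≥ 9 gives 28/15.
E[W | W + Z ≥ 9] = (28/15) / (11/30) = 56/11.

56/11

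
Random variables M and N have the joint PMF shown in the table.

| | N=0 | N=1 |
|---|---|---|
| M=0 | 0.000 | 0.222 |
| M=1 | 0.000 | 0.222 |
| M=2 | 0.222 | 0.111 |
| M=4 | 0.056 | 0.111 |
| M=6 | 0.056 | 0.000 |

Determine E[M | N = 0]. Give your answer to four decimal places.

3.0060

P(N = 0) = 0.334.
Σ M·P over the event = 2·(0.222) + 4·(0.056) + 6·(0.056) = 1.004.
E[M | N = 0] = (1.004) / (0.334) = 3.0060.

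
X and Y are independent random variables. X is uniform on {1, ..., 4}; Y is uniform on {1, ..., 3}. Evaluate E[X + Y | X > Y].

P(X > Y) = 1/2.
Summing (X+Y)·P(x,y) over outcomes with X > Y gives 5/2.
E[X + Y | X > Y] = (5/2) / (1/2) = 5.

5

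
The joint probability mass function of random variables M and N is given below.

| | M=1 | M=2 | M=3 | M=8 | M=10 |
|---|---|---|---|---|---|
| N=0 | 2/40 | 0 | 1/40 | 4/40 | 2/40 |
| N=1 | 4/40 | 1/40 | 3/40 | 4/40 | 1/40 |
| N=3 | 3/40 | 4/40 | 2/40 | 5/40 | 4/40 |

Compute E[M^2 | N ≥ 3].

P(N ≥ 3) = 9/20.
Σ M^2·P over the event = 1·(3/40) + 4·(4/40) + 9·(2/40) + 64·(5/40) + 100·(4/40) = 757/40.
E[M^2 | N ≥ 3] = (757/40) / (9/20) = 757/18.

757/18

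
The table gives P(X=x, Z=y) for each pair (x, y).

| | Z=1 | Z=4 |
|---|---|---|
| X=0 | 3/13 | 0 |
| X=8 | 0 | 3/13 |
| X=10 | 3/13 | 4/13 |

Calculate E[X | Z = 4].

P(Z = 4) = 7/13.
Σ X·P over the event = 8·(3/13) + 10·(4/13) = 64/13.
E[X | Z = 4] = (64/13) / (7/13) = 64/7.

64/7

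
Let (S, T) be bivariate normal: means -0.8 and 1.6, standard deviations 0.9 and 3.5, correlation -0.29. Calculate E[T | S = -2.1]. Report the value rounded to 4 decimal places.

The regression of T on S has slope ρ·σ_T/σ_S and passes through (μ_S, μ_T).
E[T | S=-2.1] = 1.6 + (-0.29)·(3.5/0.9)·(-2.1 − (-0.8)) = 1.6 + (-1.1278)·(-1.3) = 3.0661.

3.0661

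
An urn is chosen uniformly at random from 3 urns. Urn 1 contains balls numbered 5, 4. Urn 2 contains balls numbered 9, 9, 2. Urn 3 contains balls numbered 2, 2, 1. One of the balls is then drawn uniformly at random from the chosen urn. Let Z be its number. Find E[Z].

77/18

E[Z | urn 1] = (5+4)/2 = 9/2.
E[Z | urn 2] = (9+9+2)/3 = 20/3.
E[Z | urn 3] = (2+2+1)/3 = 5/3.
E[Z] = (1/3)·(9/2) + (1/3)·(20/3) + (1/3)·(5/3) = 77/18.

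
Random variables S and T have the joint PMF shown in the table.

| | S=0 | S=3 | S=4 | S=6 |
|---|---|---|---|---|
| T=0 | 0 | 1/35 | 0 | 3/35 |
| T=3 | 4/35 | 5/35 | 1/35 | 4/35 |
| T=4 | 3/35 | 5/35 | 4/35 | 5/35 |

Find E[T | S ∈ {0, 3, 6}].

P(S ∈ {0, 3, 6}) = 6/7.
Σ T·P over the event = 3·(4/35) + 4·(3/35) + 0·(1/35) + 3·(5/35) + 4·(5/35) + 0·(3/35) + 3·(4/35) + 4·(5/35) = 13/5.
E[T | S ∈ {0, 3, 6}] = (13/5) / (6/7) = 91/30.

91/30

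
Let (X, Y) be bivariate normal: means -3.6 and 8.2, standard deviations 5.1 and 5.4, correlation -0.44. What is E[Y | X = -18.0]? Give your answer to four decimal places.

E[Y | X=x] = μ_Y + ρ(σ_Y/σ_X)(x − μ_X) for jointly normal variables.
E[Y | X=-18.0] = 8.2 + (-0.44)·(5.4/5.1)·(-18.0 − (-3.6)) = 8.2 + (-0.46588)·(-14.4) = 14.9087.

14.9087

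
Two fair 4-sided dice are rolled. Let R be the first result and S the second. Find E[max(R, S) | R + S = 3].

P(R + S = 3) = 1/8.
Summing max(R,S)·P(x,y) over outcomes with R + S = 3 gives 1/4.
E[max(R, S) | R + S = 3] = (1/4) / (1/8) = 2.

2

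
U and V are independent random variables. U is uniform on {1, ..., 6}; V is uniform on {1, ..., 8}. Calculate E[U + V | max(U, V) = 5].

Outcomes with max(U, V) = 5: (1,5), (2,5), (3,5), (4,5), (5,1), (5,2), (5,3), (5,4), (5,5), each with probability 1/48.
E[U + V | max(U, V) = 5] = (6 + 7 + 8 + 9 + 6 + 7 + 8 + 9 + 10) / 9 = 70/9.

70/9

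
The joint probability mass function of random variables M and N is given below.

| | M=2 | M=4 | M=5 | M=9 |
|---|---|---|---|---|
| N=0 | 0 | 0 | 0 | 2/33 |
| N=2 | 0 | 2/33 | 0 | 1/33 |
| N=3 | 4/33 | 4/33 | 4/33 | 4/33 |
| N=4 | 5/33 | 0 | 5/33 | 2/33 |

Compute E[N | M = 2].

32/9

P(M = 2) = 3/11.
Σ N·P over the event = 3·(4/33) + 4·(5/33) = 32/33.
E[N | M = 2] = (32/33) / (3/11) = 32/9.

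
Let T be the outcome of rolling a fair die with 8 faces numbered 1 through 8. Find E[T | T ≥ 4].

6

Given T ≥ 4, T is equally likely to be any of {4, 5, 6, 7, 8}.
E[T | T ≥ 4] = (4 + 5 + 6 + 7 + 8) / 5 = 6.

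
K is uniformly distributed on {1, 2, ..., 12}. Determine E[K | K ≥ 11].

Given K ≥ 11, K is equally likely to be any of {11, 12}.
E[K | K ≥ 11] = (11 + 12) / 2 = 23/2.

23/2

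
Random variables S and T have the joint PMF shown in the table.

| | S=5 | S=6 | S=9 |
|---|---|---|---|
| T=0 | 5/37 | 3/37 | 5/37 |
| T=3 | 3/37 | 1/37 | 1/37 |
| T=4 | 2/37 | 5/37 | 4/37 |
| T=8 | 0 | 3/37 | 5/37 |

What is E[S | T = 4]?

P(T = 4) = 11/37.
Σ S·P over the event = 5·(2/37) + 6·(5/37) + 9·(4/37) = 76/37.
E[S | T = 4] = (76/37) / (11/37) = 76/11.

76/11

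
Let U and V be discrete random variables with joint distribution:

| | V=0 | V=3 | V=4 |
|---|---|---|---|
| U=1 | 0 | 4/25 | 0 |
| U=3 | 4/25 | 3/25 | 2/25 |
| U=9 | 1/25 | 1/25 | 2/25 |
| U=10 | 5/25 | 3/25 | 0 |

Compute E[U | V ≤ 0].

71/10

P(V ≤ 0) = 2/5.
Σ U·P over the event = 3·(4/25) + 9·(1/25) + 10·(5/25) = 71/25.
E[U | V ≤ 0] = (71/25) / (2/5) = 71/10.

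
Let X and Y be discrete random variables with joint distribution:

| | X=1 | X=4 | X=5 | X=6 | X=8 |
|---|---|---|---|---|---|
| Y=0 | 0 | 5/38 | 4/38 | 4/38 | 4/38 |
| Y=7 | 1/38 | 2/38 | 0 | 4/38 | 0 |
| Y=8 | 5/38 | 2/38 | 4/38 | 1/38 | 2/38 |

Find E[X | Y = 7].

P(Y = 7) = 7/38.
Σ X·P over the event = 1·(1/38) + 4·(2/38) + 6·(4/38) = 33/38.
E[X | Y = 7] = (33/38) / (7/38) = 33/7.

33/7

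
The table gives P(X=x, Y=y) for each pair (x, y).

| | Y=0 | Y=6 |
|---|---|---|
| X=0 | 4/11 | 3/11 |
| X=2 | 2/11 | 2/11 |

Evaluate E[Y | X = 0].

P(X = 0) = 7/11.
Σ Y·P over the event = 0·(4/11) + 6·(3/11) = 18/11.
E[Y | X = 0] = (18/11) / (7/11) = 18/7.

18/7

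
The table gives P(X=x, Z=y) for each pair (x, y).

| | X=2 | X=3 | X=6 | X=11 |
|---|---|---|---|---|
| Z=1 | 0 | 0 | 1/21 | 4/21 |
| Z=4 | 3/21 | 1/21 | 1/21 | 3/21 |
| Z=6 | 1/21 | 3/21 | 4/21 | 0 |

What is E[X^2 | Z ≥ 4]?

595/16

P(Z ≥ 4) = 16/21.
Σ X^2·P over the event = 4·(3/21) + 4·(1/21) + 9·(1/21) + 9·(3/21) + 36·(1/21) + 36·(4/21) + 121·(3/21) = 85/3.
E[X^2 | Z ≥ 4] = (85/3) / (16/21) = 595/16.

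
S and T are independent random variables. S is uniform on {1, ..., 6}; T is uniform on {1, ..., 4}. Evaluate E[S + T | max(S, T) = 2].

Outcomes with max(S, T) = 2: (1,2), (2,1), (2,2), each with probability 1/24.
E[S + T | max(S, T) = 2] = (3 + 3 + 4) / 3 = 10/3.

10/3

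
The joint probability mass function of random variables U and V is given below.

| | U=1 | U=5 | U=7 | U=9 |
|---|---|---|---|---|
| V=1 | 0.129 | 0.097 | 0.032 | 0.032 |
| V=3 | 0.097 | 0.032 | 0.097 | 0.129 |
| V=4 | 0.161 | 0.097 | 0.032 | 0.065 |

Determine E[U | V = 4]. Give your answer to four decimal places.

4.0986

P(V = 4) = 0.355.
Σ U·P over the event = 1·(0.161) + 5·(0.097) + 7·(0.032) + 9·(0.065) = 1.455.
E[U | V = 4] = (1.455) / (0.355) = 4.0986.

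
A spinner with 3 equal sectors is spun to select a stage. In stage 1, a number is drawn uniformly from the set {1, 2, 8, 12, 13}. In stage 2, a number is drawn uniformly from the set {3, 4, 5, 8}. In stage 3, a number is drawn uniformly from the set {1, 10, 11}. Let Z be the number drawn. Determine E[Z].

E[Z | stage 1] = (1+2+8+12+13)/5 = 36/5.
E[Z | stage 2] = (3+4+5+8)/4 = 5.
E[Z | stage 3] = (1+10+11)/3 = 22/3.
E[Z] = (1/3)·(36/5) + (1/3)·(5) + (1/3)·(22/3) = 293/45.

293/45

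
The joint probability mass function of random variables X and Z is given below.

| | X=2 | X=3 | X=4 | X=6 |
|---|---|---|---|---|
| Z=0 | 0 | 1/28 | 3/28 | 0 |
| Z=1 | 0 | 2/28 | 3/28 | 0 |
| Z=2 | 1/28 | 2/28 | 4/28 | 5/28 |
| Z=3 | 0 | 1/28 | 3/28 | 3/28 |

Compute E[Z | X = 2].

P(X = 2) = 1/28.
Summing Z·P(X=x,Z=y) over the conditioning event gives 1/14.
E[Z | X = 2] = (1/14) / (1/28) = 2.

2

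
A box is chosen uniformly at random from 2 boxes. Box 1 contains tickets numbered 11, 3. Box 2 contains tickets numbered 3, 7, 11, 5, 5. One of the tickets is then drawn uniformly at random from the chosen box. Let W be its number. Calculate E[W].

E[W | box 1] = (11+3)/2 = 7.
E[W | box 2] = (3+7+11+5+5)/5 = 31/5.
By the law of total expectation,
E[W] = (1/2)·(7) + (1/2)·(31/5) = 33/5.

33/5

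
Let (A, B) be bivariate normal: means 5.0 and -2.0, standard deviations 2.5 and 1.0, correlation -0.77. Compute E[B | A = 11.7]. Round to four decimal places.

The regression of B on A has slope ρ·σ_B/σ_A and passes through (μ_A, μ_B).
E[B | A=11.7] = -2.0 + (-0.77)·(1.0/2.5)·(11.7 − (5.0)) = -2.0 + (-0.308)·(6.7) = -4.0636.

-4.0636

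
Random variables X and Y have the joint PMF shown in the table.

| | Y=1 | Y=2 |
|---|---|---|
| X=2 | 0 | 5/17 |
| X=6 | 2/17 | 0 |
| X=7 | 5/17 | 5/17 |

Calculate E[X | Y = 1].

P(Y = 1) = 7/17.
Σ X·P over the event = 6·(2/17) + 7·(5/17) = 47/17.
E[X | Y = 1] = (47/17) / (7/17) = 47/7.

47/7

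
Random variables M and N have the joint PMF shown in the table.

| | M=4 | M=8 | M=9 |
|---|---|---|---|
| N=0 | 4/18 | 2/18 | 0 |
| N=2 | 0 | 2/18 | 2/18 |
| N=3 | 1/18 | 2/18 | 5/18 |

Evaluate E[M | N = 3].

P(N = 3) = 4/9.
Σ M·P over the event = 4·(1/18) + 8·(2/18) + 9·(5/18) = 65/18.
E[M | N = 3] = (65/18) / (4/9) = 65/8.

65/8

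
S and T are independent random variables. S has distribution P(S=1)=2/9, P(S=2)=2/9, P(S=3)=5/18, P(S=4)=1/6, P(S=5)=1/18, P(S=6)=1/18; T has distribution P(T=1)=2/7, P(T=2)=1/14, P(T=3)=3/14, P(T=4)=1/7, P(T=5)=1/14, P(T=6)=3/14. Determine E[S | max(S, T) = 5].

94/27

P(max(S, T) = 5) = 3/28.
Summing S·P(x,y) over outcomes with max(S, T) = 5 gives 47/126.
E[S | max(S, T) = 5] = (47/126) / (3/28) = 94/27.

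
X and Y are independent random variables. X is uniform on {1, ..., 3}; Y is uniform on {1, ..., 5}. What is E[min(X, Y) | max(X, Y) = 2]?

4/3

P(max(X, Y) = 2) = 1/5.
Summing min(X,Y)·P(x,y) over outcomes with max(X, Y) = 2 gives 4/15.
E[min(X, Y) | max(X, Y) = 2] = (4/15) / (1/5) = 4/3.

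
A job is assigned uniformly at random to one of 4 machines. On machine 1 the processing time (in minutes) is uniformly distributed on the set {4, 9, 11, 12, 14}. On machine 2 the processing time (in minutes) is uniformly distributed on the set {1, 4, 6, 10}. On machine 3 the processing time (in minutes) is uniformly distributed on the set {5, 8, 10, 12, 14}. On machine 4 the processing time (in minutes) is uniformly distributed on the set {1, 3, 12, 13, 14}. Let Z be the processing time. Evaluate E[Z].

673/80

E[Z | machine 1] = (4+9+11+12+14)/5 = 10.
E[Z | machine 2] = (1+4+6+10)/4 = 21/4.
E[Z | machine 3] = (5+8+10+12+14)/5 = 49/5.
E[Z | machine 4] = (1+3+12+13+14)/5 = 43/5.
E[Z] = (1/4)·(10) + (1/4)·(21/4) + (1/4)·(49/5) + (1/4)·(43/5) = 673/80.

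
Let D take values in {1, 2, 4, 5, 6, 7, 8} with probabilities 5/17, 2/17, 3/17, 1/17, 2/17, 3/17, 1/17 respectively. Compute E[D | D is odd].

31/9

P(D is odd) = 9/17.
Σ over the event: 1·5/17 + 5·1/17 + 7·3/17 = 31/17.
E[D | D is odd] = (31/17) / (9/17) = 31/9.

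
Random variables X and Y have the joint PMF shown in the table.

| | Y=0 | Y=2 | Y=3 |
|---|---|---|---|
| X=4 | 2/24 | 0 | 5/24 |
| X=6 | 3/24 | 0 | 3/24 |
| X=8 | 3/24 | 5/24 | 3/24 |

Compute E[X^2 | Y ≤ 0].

P(Y ≤ 0) = 1/3.
Summing X^2·P(X=x,Y=y) over the conditioning event gives 83/6.
E[X^2 | Y ≤ 0] = (83/6) / (1/3) = 83/2.

83/2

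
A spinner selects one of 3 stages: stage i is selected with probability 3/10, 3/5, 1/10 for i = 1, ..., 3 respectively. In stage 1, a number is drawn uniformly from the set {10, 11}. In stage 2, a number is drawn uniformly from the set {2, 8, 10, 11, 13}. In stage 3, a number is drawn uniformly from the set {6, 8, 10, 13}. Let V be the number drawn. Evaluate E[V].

E[V | stage 1] = (10+11)/2 = 21/2.
E[V | stage 2] = (2+8+10+11+13)/5 = 44/5.
E[V | stage 3] = (6+8+10+13)/4 = 37/4.
By the law of total expectation,
E[V] = (3/10)·(21/2) + (3/5)·(44/5) + (1/10)·(37/4) = 1871/200.

1871/200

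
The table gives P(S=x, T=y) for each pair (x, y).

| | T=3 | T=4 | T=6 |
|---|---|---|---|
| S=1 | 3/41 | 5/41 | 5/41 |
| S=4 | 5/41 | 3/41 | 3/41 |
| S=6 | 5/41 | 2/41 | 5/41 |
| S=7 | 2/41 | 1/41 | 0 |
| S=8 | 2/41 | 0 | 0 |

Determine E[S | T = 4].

P(T = 4) = 11/41.
Summing S·P(S=x,T=y) over the conditioning event gives 36/41.
E[S | T = 4] = (36/41) / (11/41) = 36/11.

36/11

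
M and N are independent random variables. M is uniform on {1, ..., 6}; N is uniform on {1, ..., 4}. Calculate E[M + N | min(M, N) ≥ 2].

7

P(min(M, N) ≥ 2) = 5/8.
Summing (M+N)·P(x,y) over outcomes with min(M, N) ≥ 2 gives 35/8.
E[M + N | min(M, N) ≥ 2] = (35/8) / (5/8) = 7.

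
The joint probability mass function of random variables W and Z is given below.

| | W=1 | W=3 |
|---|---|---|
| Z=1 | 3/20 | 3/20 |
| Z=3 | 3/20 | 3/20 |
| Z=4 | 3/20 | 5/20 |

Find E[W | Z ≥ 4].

9/4

P(Z ≥ 4) = 2/5.
Summing W·P(W=x,Z=y) over the conditioning event gives 9/10.
E[W | Z ≥ 4] = (9/10) / (2/5) = 9/4.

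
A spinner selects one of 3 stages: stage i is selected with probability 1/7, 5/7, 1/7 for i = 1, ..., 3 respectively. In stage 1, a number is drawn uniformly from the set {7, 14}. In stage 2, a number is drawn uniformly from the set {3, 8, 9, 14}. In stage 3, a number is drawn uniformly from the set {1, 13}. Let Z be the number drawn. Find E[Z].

E[Z | stage 1] = (7+14)/2 = 21/2.
E[Z | stage 2] = (3+8+9+14)/4 = 17/2.
E[Z | stage 3] = (1+13)/2 = 7.
E[Z] = (1/7)·(21/2) + (5/7)·(17/2) + (1/7)·(7) = 60/7.

60/7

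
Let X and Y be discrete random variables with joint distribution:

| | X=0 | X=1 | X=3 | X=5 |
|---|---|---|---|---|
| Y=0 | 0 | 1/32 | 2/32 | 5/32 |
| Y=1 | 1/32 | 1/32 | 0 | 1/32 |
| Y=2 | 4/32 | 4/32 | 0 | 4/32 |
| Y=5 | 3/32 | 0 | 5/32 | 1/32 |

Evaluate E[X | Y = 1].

2

P(Y = 1) = 3/32.
Summing X·P(X=x,Y=y) over the conditioning event gives 3/16.
E[X | Y = 1] = (3/16) / (3/32) = 2.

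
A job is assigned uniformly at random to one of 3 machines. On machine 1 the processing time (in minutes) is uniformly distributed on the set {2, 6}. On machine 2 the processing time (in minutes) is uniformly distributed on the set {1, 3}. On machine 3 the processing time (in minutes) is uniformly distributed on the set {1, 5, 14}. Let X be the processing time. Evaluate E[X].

38/9

E[X | machine 1] = (2+6)/2 = 4.
E[X | machine 2] = (1+3)/2 = 2.
E[X | machine 3] = (1+5+14)/3 = 20/3.
E[X] = (1/3)·(4) + (1/3)·(2) + (1/3)·(20/3) = 38/9.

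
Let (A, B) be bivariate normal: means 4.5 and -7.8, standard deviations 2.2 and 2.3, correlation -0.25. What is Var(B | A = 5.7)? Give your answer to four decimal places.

For a bivariate normal, Var(B | A=x) = σ_B²(1 − ρ²).
Var(B | A=5.7) = (2.3)²·(1 − (-0.25)²) = 5.29·0.9375 = 4.9594.

4.9594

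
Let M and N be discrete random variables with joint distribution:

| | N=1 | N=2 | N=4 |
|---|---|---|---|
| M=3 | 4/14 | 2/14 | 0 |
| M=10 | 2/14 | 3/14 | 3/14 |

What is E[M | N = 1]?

16/3

P(N = 1) = 3/7.
Σ M·P over the event = 3·(4/14) + 10·(2/14) = 16/7.
E[M | N = 1] = (16/7) / (3/7) = 16/3.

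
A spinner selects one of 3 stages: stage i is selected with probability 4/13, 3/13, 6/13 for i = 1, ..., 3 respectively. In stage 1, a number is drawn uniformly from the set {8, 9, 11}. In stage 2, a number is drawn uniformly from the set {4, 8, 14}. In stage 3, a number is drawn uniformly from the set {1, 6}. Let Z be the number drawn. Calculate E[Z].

E[Z | stage 1] = (8+9+11)/3 = 28/3.
E[Z | stage 2] = (4+8+14)/3 = 26/3.
E[Z | stage 3] = (1+6)/2 = 7/2.
By the law of total expectation,
E[Z] = (4/13)·(28/3) + (3/13)·(26/3) + (6/13)·(7/2) = 253/39.

253/39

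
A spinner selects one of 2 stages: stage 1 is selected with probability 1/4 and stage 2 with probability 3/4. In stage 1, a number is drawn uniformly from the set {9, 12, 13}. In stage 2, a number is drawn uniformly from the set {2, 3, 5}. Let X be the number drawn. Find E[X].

E[X | stage 1] = (9+12+13)/3 = 34/3.
E[X | stage 2] = (2+3+5)/3 = 10/3.
E[X] = (1/4)·(34/3) + (3/4)·(10/3) = 16/3.

16/3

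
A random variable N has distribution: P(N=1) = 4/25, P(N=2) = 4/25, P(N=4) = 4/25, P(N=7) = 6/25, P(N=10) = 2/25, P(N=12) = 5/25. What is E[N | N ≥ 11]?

P(N ≥ 11) = 1/5.
Σ over the event: 12·1/5 = 12/5.
E[N | N ≥ 11] = (12/5) / (1/5) = 12.

12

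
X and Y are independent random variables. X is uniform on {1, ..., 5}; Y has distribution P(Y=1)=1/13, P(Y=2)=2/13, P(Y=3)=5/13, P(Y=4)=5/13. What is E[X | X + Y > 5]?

153/40

P(X + Y > 5) = 8/13.
Summing X·P(x,y) over outcomes with X + Y > 5 gives 153/65.
E[X | X + Y > 5] = (153/65) / (8/13) = 153/40.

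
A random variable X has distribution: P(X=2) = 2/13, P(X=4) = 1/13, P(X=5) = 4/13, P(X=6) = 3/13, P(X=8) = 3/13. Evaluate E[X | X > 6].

P(X > 6) = 3/13.
Σ over the event: 8·3/13 = 24/13.
E[X | X > 6] = (24/13) / (3/13) = 8.

8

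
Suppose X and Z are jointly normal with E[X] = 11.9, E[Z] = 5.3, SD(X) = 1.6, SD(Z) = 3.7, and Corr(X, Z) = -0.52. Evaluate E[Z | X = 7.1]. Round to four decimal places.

The regression of Z on X has slope ρ·σ_Z/σ_X and passes through (μ_X, μ_Z).
E[Z | X=7.1] = 5.3 + (-0.52)·(3.7/1.6)·(7.1 − (11.9)) = 5.3 + (-1.2025)·(-4.8) = 11.0720.

11.0720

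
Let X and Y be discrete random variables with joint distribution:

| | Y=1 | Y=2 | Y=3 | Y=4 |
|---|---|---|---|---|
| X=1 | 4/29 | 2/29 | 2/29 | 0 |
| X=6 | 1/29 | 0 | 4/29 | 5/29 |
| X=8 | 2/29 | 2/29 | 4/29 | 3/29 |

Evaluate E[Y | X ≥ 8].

30/11

P(X ≥ 8) = 11/29.
Summing Y·P(X=x,Y=y) over the conditioning event gives 30/29.
E[Y | X ≥ 8] = (30/29) / (11/29) = 30/11.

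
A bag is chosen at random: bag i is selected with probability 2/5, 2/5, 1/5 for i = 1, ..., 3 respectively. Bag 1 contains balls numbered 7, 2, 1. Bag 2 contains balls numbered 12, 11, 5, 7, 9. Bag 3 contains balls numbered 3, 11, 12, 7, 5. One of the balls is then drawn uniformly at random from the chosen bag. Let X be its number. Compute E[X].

478/75

E[X | bag 1] = (7+2+1)/3 = 10/3.
E[X | bag 2] = (12+11+5+7+9)/5 = 44/5.
E[X | bag 3] = (3+11+12+7+5)/5 = 38/5.
By the law of total expectation,
E[X] = (2/5)·(10/3) + (2/5)·(44/5) + (1/5)·(38/5) = 478/75.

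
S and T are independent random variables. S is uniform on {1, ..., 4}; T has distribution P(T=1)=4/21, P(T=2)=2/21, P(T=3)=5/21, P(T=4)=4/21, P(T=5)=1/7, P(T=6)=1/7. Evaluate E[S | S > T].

10/3

P(S > T) = 1/4.
Summing S·P(x,y) over outcomes with S > T gives 5/6.
E[S | S > T] = (5/6) / (1/4) = 10/3.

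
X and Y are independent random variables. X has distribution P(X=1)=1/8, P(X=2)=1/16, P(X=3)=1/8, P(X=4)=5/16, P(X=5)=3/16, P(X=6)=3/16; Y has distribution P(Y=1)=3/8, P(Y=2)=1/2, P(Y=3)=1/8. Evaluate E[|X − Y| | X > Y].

293/105

P(X > Y) = 105/128.
Summing |X−Y|·P(x,y) over outcomes with X > Y gives 293/128.
E[|X − Y| | X > Y] = (293/128) / (105/128) = 293/105.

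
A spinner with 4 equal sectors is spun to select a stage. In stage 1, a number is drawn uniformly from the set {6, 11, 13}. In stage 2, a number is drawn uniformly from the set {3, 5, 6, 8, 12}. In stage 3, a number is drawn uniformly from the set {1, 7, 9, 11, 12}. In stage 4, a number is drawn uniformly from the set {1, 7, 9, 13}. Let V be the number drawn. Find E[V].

323/40

E[V | stage 1] = (6+11+13)/3 = 10.
E[V | stage 2] = (3+5+6+8+12)/5 = 34/5.
E[V | stage 3] = (1+7+9+11+12)/5 = 8.
E[V | stage 4] = (1+7+9+13)/4 = 15/2.
E[V] = (1/4)·(10) + (1/4)·(34/5) + (1/4)·(8) + (1/4)·(15/2) = 323/40.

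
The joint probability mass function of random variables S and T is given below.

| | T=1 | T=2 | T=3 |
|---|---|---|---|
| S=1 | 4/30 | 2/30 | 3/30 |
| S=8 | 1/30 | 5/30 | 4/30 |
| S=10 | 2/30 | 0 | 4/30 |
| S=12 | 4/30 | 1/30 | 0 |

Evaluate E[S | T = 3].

75/11

P(T = 3) = 11/30.
Summing S·P(S=x,T=y) over the conditioning event gives 5/2.
E[S | T = 3] = (5/2) / (11/30) = 75/11.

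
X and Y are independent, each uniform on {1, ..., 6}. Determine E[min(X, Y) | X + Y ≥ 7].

P(X + Y ≥ 7) = 7/12.
Summing min(X,Y)·P(x,y) over outcomes with X + Y ≥ 7 gives 23/12.
E[min(X, Y) | X + Y ≥ 7] = (23/12) / (7/12) = 23/7.

23/7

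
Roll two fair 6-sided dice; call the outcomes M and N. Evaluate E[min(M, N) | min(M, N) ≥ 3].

P(min(M, N) ≥ 3) = 4/9.
Summing min(M,N)·P(x,y) over outcomes with min(M, N) ≥ 3 gives 31/18.
E[min(M, N) | min(M, N) ≥ 3] = (31/18) / (4/9) = 31/8.

31/8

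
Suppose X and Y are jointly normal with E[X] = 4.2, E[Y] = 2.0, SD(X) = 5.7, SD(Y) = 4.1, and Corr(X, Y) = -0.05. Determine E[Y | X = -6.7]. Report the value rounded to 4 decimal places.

2.3920

The regression of Y on X has slope ρ·σ_Y/σ_X and passes through (μ_X, μ_Y).
E[Y | X=-6.7] = 2.0 + (-0.05)·(4.1/5.7)·(-6.7 − (4.2)) = 2.0 + (-0.035965)·(-10.9) = 2.3920.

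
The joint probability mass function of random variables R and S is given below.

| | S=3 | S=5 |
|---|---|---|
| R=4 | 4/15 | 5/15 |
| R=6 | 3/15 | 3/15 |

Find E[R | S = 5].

P(S = 5) = 8/15.
Σ R·P over the event = 4·(5/15) + 6·(3/15) = 38/15.
E[R | S = 5] = (38/15) / (8/15) = 19/4.

19/4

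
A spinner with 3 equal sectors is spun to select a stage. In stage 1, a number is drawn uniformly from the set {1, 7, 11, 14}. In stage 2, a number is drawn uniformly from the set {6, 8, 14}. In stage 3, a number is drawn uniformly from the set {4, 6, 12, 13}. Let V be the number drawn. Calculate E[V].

79/9

E[V | stage 1] = (1+7+11+14)/4 = 33/4.
E[V | stage 2] = (6+8+14)/3 = 28/3.
E[V | stage 3] = (4+6+12+13)/4 = 35/4.
By the law of total expectation,
E[V] = (1/3)·(33/4) + (1/3)·(28/3) + (1/3)·(35/4) = 79/9.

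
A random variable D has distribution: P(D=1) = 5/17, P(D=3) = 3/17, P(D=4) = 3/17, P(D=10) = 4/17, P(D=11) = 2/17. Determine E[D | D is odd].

18/5

P(D is odd) = 10/17.
Σ over the event: 1·5/17 + 3·3/17 + 11·2/17 = 36/17.
E[D | D is odd] = (36/17) / (10/17) = 18/5.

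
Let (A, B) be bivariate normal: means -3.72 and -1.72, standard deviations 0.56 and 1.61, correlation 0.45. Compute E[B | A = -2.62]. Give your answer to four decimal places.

For a bivariate normal, E[B | A=x] = μ_B + ρ·(σ_B/σ_A)·(x − μ_A).
E[B | A=-2.62] = -1.72 + (0.45)·(1.61/0.56)·(-2.62 − (-3.72)) = -1.72 + (1.2937)·(1.1) = -0.2969.

-0.2969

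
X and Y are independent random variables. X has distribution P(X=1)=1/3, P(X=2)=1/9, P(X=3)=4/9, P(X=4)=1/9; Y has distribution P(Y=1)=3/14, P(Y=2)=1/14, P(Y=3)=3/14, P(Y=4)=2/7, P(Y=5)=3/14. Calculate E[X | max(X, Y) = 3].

P(max(X, Y) = 3) = 20/63.
Summing X·P(x,y) over outcomes with max(X, Y) = 3 gives 11/14.
E[X | max(X, Y) = 3] = (11/14) / (20/63) = 99/40.

99/40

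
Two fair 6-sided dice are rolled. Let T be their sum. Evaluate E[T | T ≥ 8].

28/3

P(T ≥ 8) = 5/12.
Σ over the event: 8·5/36 + 9·1/9 + 10·1/12 + 11·1/18 + 12·1/36 = 35/9.
E[T | T ≥ 8] = (35/9) / (5/12) = 28/3.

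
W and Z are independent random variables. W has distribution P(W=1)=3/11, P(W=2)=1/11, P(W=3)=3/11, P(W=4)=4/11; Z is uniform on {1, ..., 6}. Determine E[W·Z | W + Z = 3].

P(W + Z = 3) = 2/33.
Summing WZ·P(x,y) over outcomes with W + Z = 3 gives 4/33.
E[W·Z | W + Z = 3] = (4/33) / (2/33) = 2.

2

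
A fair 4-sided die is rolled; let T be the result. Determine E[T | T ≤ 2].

3/2

Given T ≤ 2, T is equally likely to be any of {1, 2}.
E[T | T ≤ 2] = (1 + 2) / 2 = 3/2.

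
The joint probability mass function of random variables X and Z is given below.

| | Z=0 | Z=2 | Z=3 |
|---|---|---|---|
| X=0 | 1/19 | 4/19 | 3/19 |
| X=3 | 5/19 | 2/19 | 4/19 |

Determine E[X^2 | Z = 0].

P(Z = 0) = 6/19.
Σ X^2·P over the event = 0·(1/19) + 9·(5/19) = 45/19.
E[X^2 | Z = 0] = (45/19) / (6/19) = 15/2.

15/2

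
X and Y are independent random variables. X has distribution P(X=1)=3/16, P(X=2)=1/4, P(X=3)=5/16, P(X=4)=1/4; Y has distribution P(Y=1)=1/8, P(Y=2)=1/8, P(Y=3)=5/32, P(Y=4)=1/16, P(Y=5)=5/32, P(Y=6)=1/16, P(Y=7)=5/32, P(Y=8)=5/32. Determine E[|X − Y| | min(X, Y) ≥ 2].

P(min(X, Y) ≥ 2) = 91/128.
Summing |X−Y|·P(x,y) over outcomes with min(X, Y) ≥ 2 gives 911/512.
E[|X − Y| | min(X, Y) ≥ 2] = (911/512) / (91/128) = 911/364.

911/364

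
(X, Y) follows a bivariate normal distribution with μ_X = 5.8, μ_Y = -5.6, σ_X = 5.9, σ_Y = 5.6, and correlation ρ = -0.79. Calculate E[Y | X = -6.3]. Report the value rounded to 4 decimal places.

For a bivariate normal, E[Y | X=x] = μ_Y + ρ·(σ_Y/σ_X)·(x − μ_X).
E[Y | X=-6.3] = -5.6 + (-0.79)·(5.6/5.9)·(-6.3 − (5.8)) = -5.6 + (-0.74983)·(-12.1) = 3.4729.

3.4729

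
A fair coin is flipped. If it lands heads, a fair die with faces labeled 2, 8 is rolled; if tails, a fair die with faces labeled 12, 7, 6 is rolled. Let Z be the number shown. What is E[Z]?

E[Z | heads] = (2+8)/2 = 5.
E[Z | tails] = (12+7+6)/3 = 25/3.
E[Z] = (1/2)·(5) + (1/2)·(25/3) = 20/3.

20/3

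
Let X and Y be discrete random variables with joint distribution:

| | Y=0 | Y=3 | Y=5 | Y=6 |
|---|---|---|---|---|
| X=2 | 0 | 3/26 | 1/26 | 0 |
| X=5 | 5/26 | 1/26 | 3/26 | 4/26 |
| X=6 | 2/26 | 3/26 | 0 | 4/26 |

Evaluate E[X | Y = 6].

P(Y = 6) = 4/13.
Σ X·P over the event = 5·(4/26) + 6·(4/26) = 22/13.
E[X | Y = 6] = (22/13) / (4/13) = 11/2.

11/2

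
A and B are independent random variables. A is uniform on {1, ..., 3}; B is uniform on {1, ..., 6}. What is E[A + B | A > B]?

4

Outcomes with A > B: (2,1), (3,1), (3,2), each with probability 1/18.
E[A + B | A > B] = (3 + 4 + 5) / 3 = 4.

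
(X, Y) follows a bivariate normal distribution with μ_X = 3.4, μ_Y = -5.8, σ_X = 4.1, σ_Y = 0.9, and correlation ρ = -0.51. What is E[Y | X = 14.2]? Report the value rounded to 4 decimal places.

-7.0091

The regression of Y on X has slope ρ·σ_Y/σ_X and passes through (μ_X, μ_Y).
E[Y | X=14.2] = -5.8 + (-0.51)·(0.9/4.1)·(14.2 − (3.4)) = -5.8 + (-0.11195)·(10.8) = -7.0091.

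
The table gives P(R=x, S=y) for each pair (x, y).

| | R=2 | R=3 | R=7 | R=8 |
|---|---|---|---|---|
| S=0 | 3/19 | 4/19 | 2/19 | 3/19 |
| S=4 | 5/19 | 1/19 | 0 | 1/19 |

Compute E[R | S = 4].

P(S = 4) = 7/19.
Σ R·P over the event = 2·(5/19) + 3·(1/19) + 8·(1/19) = 21/19.
E[R | S = 4] = (21/19) / (7/19) = 3.

3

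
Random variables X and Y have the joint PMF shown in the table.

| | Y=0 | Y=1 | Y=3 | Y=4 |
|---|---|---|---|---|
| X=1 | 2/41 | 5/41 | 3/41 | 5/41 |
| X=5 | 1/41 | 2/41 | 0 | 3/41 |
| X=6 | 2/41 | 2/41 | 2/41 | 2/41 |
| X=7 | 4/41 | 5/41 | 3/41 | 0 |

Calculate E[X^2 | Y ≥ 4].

76/5

P(Y ≥ 4) = 10/41.
Summing X^2·P(X=x,Y=y) over the conditioning event gives 152/41.
E[X^2 | Y ≥ 4] = (152/41) / (10/41) = 76/5.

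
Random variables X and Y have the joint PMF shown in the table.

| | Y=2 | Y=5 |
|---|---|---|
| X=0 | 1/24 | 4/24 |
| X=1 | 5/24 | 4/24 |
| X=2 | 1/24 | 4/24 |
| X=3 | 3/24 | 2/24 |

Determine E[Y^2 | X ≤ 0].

P(X ≤ 0) = 5/24.
Summing Y^2·P(X=x,Y=y) over the conditioning event gives 13/3.
E[Y^2 | X ≤ 0] = (13/3) / (5/24) = 104/5.

104/5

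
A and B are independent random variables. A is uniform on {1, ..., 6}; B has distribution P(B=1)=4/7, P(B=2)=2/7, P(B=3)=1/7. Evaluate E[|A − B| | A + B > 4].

P(A + B > 4) = 25/42.
Summing |A−B|·P(x,y) over outcomes with A + B > 4 gives 25/14.
E[|A − B| | A + B > 4] = (25/14) / (25/42) = 3.

3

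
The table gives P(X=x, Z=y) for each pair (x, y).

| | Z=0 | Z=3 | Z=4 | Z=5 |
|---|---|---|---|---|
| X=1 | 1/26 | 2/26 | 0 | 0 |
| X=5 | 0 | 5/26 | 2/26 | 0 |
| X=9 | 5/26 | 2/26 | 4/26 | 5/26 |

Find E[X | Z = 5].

P(Z = 5) = 5/26.
Σ X·P over the event = 9·(5/26) = 45/26.
E[X | Z = 5] = (45/26) / (5/26) = 9.

9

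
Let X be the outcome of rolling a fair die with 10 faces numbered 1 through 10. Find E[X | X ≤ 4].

Given X ≤ 4, X is equally likely to be any of {1, 2, 3, 4}.
E[X | X ≤ 4] = (1 + 2 + 3 + 4) / 4 = 5/2.

5/2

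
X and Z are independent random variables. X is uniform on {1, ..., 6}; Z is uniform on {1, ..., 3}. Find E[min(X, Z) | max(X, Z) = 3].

9/5

P(max(X, Z) = 3) = 5/18.
Summing min(X,Z)·P(x,y) over outcomes with max(X, Z) = 3 gives 1/2.
E[min(X, Z) | max(X, Z) = 3] = (1/2) / (5/18) = 9/5.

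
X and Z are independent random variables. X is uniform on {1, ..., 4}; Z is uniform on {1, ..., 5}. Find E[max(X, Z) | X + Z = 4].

Outcomes with X + Z = 4: (1,3), (2,2), (3,1), each with probability 1/20.
E[max(X, Z) | X + Z = 4] = (3 + 2 + 3) / 3 = 8/3.

8/3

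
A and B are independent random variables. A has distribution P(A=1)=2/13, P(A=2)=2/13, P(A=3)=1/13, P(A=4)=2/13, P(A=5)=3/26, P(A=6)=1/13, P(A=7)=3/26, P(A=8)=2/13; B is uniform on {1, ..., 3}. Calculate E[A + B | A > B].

207/28

P(A > B) = 28/39.
Summing (A+B)·P(x,y) over outcomes with A > B gives 69/13.
E[A + B | A > B] = (69/13) / (28/39) = 207/28.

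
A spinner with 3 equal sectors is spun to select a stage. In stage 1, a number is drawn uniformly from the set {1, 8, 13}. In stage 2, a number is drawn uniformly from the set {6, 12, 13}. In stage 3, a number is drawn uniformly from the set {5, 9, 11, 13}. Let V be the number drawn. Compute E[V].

163/18

E[V | stage 1] = (1+8+13)/3 = 22/3.
E[V | stage 2] = (6+12+13)/3 = 31/3.
E[V | stage 3] = (5+9+11+13)/4 = 19/2.
E[V] = (1/3)·(22/3) + (1/3)·(31/3) + (1/3)·(19/2) = 163/18.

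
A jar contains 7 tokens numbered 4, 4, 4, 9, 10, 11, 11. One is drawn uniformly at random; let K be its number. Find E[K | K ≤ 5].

P(K ≤ 5) = 3/7.
Σ over the event: 4·3/7 = 12/7.
E[K | K ≤ 5] = (12/7) / (3/7) = 4.

4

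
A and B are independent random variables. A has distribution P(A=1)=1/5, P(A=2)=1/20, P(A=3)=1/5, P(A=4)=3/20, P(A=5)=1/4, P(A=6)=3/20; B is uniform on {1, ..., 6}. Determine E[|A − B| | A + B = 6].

P(A + B = 6) = 17/120.
Summing |A−B|·P(x,y) over outcomes with A + B = 6 gives 11/30.
E[|A − B| | A + B = 6] = (11/30) / (17/120) = 44/17.

44/17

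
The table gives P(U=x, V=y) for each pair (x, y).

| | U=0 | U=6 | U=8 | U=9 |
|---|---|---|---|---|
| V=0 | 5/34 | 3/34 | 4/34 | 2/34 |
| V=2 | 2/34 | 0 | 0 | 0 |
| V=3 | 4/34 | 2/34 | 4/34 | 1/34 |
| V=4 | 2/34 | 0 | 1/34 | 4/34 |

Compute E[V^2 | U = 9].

P(U = 9) = 7/34.
Σ V^2·P over the event = 0·(2/34) + 9·(1/34) + 16·(4/34) = 73/34.
E[V^2 | U = 9] = (73/34) / (7/34) = 73/7.

73/7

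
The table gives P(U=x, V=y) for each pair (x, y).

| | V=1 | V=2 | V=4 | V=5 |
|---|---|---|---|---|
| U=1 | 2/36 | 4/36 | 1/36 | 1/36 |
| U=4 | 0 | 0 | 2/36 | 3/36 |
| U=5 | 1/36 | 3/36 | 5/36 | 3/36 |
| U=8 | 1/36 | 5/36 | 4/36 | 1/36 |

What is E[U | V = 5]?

9/2

P(V = 5) = 2/9.
Σ U·P over the event = 1·(1/36) + 4·(3/36) + 5·(3/36) + 8·(1/36) = 1.
E[U | V = 5] = (1) / (2/9) = 9/2.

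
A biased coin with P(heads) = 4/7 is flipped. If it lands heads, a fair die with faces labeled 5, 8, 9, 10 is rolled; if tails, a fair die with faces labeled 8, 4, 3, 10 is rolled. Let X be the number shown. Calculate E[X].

29/4

E[X | heads] = (5+8+9+10)/4 = 8.
E[X | tails] = (8+4+3+10)/4 = 25/4.
E[X] = (4/7)·(8) + (3/7)·(25/4) = 29/4.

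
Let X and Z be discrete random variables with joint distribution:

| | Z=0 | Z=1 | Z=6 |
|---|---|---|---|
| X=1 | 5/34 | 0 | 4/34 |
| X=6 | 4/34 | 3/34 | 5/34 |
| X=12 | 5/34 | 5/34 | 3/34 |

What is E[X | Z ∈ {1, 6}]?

P(Z ∈ {1, 6}) = 10/17.
Summing X·P(X=x,Z=y) over the conditioning event gives 74/17.
E[X | Z ∈ {1, 6}] = (74/17) / (10/17) = 37/5.

37/5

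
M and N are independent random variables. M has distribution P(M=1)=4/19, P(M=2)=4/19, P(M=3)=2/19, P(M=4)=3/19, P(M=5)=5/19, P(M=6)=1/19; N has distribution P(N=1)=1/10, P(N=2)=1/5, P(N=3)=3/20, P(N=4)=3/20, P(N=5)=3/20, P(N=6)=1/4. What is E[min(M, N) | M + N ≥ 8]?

P(M + N ≥ 8) = 157/380.
Summing min(M,N)·P(x,y) over outcomes with M + N ≥ 8 gives 599/380.
E[min(M, N) | M + N ≥ 8] = (599/380) / (157/380) = 599/157.

599/157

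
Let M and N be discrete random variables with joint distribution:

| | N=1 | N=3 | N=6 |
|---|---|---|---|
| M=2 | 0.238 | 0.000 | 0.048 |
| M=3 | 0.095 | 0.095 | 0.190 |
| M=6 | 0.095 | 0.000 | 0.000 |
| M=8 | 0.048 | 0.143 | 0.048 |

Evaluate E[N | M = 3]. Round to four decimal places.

P(M = 3) = 0.380.
Σ N·P over the event = 1·(0.095) + 3·(0.095) + 6·(0.190) = 1.520.
E[N | M = 3] = (1.520) / (0.380) = 4.0000.

4.0000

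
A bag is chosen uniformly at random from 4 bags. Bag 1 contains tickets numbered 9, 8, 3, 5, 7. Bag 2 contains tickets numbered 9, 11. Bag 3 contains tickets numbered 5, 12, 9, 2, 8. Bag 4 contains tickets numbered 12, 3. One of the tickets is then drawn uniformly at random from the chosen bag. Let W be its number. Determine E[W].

311/40

E[W | bag 1] = (9+8+3+5+7)/5 = 32/5.
E[W | bag 2] = (9+11)/2 = 10.
E[W | bag 3] = (5+12+9+2+8)/5 = 36/5.
E[W | bag 4] = (12+3)/2 = 15/2.
E[W] = (1/4)·(32/5) + (1/4)·(10) + (1/4)·(36/5) + (1/4)·(15/2) = 311/40.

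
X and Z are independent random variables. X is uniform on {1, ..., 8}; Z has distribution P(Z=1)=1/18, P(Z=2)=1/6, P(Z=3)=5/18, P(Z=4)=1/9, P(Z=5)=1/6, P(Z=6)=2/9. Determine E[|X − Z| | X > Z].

72/25

P(X > Z) = 25/48.
Summing |X−Z|·P(x,y) over outcomes with X > Z gives 3/2.
E[|X − Z| | X > Z] = (3/2) / (25/48) = 72/25.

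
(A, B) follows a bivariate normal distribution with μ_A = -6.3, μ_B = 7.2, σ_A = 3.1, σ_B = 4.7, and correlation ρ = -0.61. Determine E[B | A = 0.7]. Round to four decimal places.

For a bivariate normal, E[B | A=x] = μ_B + ρ·(σ_B/σ_A)·(x − μ_A).
E[B | A=0.7] = 7.2 + (-0.61)·(4.7/3.1)·(0.7 − (-6.3)) = 7.2 + (-0.92484)·(7) = 0.7261.

0.7261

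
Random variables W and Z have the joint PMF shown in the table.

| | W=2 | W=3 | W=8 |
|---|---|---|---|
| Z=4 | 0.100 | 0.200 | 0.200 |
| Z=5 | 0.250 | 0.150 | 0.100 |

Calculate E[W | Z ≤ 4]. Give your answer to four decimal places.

4.8000

P(Z ≤ 4) = 0.500.
Σ W·P over the event = 2·(0.100) + 3·(0.200) + 8·(0.200) = 2.400.
E[W | Z ≤ 4] = (2.400) / (0.500) = 4.8000.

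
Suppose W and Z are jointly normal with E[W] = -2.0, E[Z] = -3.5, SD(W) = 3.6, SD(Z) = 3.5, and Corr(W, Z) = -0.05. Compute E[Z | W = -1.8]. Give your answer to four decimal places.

E[Z | W=x] = μ_Z + ρ(σ_Z/σ_W)(x − μ_W) for jointly normal variables.
E[Z | W=-1.8] = -3.5 + (-0.05)·(3.5/3.6)·(-1.8 − (-2.0)) = -3.5 + (-0.048611)·(0.2) = -3.5097.

-3.5097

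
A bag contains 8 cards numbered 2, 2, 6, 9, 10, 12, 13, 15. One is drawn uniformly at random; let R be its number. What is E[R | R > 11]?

P(R > 11) = 3/8.
Σ over the event: 12·1/8 + 13·1/8 + 15·1/8 = 5.
E[R | R > 11] = (5) / (3/8) = 40/3.

40/3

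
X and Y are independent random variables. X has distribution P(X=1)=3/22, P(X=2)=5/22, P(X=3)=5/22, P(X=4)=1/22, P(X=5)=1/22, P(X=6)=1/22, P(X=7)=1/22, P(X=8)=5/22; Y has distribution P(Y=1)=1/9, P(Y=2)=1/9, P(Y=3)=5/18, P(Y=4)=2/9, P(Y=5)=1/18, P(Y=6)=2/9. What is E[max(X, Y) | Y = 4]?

P(Y = 4) = 2/9.
Summing max(X,Y)·P(x,y) over outcomes with Y = 4 gives 38/33.
E[max(X, Y) | Y = 4] = (38/33) / (2/9) = 57/11.

57/11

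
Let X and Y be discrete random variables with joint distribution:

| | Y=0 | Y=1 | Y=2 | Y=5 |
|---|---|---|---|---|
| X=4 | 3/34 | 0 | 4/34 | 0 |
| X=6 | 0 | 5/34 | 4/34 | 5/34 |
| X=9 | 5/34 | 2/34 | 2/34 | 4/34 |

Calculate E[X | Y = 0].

57/8

P(Y = 0) = 4/17.
Σ X·P over the event = 4·(3/34) + 9·(5/34) = 57/34.
E[X | Y = 0] = (57/34) / (4/17) = 57/8.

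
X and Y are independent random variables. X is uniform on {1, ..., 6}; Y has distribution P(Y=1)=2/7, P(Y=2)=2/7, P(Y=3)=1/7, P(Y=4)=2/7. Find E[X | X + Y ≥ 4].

P(X + Y ≥ 4) = 6/7.
Summing X·P(x,y) over outcomes with X + Y ≥ 4 gives 139/42.
E[X | X + Y ≥ 4] = (139/42) / (6/7) = 139/36.

139/36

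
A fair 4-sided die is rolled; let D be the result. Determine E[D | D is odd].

Given D is odd, D is equally likely to be any of {1, 3}.
E[D | D is odd] = (1 + 3) / 2 = 2.

2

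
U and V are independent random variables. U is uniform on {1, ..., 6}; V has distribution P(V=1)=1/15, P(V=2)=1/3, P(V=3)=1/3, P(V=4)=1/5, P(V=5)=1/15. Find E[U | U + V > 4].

P(U + V > 4) = 4/5.
Summing U·P(x,y) over outcomes with U + V > 4 gives 289/90.
E[U | U + V > 4] = (289/90) / (4/5) = 289/72.

289/72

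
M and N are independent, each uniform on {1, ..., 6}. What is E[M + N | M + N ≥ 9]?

10

Outcomes with M + N ≥ 9: (3,6), (4,5), (4,6), (5,4), (5,5), (5,6), (6,3), (6,4), (6,5), (6,6), each with probability 1/36.
E[M + N | M + N ≥ 9] = (9 + 9 + 10 + 9 + 10 + 11 + 9 + 10 + 11 + 12) / 10 = 10.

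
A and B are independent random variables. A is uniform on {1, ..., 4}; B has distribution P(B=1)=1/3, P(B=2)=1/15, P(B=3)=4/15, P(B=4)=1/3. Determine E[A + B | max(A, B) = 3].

85/18

P(max(A, B) = 3) = 3/10.
Summing (A+B)·P(x,y) over outcomes with max(A, B) = 3 gives 17/12.
E[A + B | max(A, B) = 3] = (17/12) / (3/10) = 85/18.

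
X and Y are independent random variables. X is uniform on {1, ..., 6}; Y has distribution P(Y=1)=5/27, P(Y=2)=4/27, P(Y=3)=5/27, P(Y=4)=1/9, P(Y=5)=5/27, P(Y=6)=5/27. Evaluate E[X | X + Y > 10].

P(X + Y > 10) = 5/54.
Summing X·P(x,y) over outcomes with X + Y > 10 gives 85/162.
E[X | X + Y > 10] = (85/162) / (5/54) = 17/3.

17/3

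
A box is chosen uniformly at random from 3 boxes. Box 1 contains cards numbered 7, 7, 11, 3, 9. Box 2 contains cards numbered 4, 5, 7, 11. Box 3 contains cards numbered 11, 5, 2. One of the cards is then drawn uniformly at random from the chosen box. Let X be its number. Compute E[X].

403/60

E[X | box 1] = (7+7+11+3+9)/5 = 37/5.
E[X | box 2] = (4+5+7+11)/4 = 27/4.
E[X | box 3] = (11+5+2)/3 = 6.
By the law of total expectation,
E[X] = (1/3)·(37/5) + (1/3)·(27/4) + (1/3)·(6) = 403/60.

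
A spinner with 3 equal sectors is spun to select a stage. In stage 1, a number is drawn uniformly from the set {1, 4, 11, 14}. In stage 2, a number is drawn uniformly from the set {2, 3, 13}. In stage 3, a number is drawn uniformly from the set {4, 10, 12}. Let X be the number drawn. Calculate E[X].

133/18

E[X | stage 1] = (1+4+11+14)/4 = 15/2.
E[X | stage 2] = (2+3+13)/3 = 6.
E[X | stage 3] = (4+10+12)/3 = 26/3.
By the law of total expectation,
E[X] = (1/3)·(15/2) + (1/3)·(6) + (1/3)·(26/3) = 133/18.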